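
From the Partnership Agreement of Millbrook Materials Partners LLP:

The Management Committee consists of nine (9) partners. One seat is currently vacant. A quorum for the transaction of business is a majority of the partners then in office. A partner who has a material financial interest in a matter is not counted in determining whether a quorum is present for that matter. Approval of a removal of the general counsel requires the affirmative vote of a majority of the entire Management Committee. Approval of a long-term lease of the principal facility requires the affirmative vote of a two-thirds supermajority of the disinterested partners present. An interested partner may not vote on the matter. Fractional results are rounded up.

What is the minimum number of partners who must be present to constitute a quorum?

A majority of 8 is 5.

5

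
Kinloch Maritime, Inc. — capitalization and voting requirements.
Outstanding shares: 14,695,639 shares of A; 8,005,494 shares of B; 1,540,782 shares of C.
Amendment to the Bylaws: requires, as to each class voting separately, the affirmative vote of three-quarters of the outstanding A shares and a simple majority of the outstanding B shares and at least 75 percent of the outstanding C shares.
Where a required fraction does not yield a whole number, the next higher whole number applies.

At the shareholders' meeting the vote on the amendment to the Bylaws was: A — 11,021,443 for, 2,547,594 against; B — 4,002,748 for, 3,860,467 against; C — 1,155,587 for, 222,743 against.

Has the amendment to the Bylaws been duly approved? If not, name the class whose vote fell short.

A: 3/4 of 14695639 = 11021729.25, rounded up to 11021730; 11,021,730 required, 11,021,443 in favor — not approved.
B: a majority of 8005494 is 4002748; 4,002,748 required, 4,002,748 in favor — approved.
C: 3/4 of 1540782 = 1155586.50, rounded up to 1155587; 1,155,587 required, 1,155,587 in favor — approved.

Not approved — the A shares did not give the required vote.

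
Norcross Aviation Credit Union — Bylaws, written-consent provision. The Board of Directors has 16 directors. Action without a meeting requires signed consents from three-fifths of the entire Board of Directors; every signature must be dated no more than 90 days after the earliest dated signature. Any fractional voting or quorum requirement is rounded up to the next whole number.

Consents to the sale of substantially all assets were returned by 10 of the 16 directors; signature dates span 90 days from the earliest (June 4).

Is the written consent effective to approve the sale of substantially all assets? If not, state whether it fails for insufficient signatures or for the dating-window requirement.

Signatures required: three-fifths of 16 — 3/5 of 16 = 9.60, rounded up to 10, so 10 needed; 10 signed. Sufficient.
Dating window: the latest signature is 90 days after the earliest; the limit is 90 days. Within the window.

Effective — both the signature and dating-window requirements are satisfied.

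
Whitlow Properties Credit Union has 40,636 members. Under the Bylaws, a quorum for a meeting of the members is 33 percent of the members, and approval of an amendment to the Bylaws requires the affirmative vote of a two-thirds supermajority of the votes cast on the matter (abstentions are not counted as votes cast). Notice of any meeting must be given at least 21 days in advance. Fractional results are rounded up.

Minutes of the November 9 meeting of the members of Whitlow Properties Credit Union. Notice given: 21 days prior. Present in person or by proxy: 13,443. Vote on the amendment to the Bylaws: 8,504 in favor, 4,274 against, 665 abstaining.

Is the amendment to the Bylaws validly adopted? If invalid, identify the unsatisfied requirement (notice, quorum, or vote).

Invalid — vote requirement not satisfied.

Notice: 21 days given; 21 required. Satisfied.
Quorum: 33% of 40,636 = 13,409.88, rounded up to 13,410; 13,443 present. Satisfied.
Vote: requires two-thirds of the votes cast (13,443 − 665 abstaining = 12,778); 2/3 of 12778 = 8518.67, rounded up to 8519, so 8,519 needed; 8,504 in favor. Not satisfied.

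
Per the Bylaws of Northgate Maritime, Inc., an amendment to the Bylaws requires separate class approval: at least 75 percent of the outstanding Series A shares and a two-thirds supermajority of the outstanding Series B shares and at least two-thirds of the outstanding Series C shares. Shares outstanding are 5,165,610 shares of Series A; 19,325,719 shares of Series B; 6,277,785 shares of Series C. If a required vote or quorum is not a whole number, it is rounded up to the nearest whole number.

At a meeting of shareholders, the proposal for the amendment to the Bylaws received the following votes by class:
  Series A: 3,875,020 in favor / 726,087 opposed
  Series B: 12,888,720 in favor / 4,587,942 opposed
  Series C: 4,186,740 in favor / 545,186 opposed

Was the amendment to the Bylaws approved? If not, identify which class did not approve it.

Approved — every class gave the required vote.

Series A: 3/4 of 5165610 = 3874207.50, rounded up to 3874208; 3,874,208 required, 3,875,020 in favor — approved.
Series B: 2/3 of 19325719 = 12883812.67, rounded up to 12883813; 12,883,813 required, 12,888,720 in favor — approved.
Series C: 2/3 of 6277785 = 4185190; 4,185,190 required, 4,186,740 in favor — approved.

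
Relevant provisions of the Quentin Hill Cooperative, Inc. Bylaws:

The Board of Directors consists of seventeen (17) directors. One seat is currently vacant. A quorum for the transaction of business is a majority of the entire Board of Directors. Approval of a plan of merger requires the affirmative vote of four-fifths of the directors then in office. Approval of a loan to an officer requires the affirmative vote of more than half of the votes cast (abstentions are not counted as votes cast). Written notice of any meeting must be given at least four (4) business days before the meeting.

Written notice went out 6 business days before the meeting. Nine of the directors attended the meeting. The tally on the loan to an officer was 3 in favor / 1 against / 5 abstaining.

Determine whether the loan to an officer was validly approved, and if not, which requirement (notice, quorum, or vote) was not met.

Valid — all requirements satisfied.

Notice: 6 business days given; 4 required (6 ≥ 4). Satisfied.
Quorum: 9 present; quorum is 9. Satisfied.
Vote: the loan to an officer requires a majority of the votes cast (9 present − 5 abstaining = 4). A majority of 4 is 3, so 3 affirmative votes are needed; 3 voted in favor. Satisfied.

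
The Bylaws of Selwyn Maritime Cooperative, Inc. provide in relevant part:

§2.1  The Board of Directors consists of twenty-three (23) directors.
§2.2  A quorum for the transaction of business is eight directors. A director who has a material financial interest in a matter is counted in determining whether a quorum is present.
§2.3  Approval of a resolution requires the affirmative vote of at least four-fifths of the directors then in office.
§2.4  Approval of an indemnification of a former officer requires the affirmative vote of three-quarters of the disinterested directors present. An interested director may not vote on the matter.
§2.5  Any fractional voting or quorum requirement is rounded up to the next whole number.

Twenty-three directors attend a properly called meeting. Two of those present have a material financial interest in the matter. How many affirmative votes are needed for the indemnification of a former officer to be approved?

The indemnification of a former officer requires three-fourths of the disinterested directors present (23 − 2 = 21).
3/4 of 21 = 15.75, rounded up to 16.

16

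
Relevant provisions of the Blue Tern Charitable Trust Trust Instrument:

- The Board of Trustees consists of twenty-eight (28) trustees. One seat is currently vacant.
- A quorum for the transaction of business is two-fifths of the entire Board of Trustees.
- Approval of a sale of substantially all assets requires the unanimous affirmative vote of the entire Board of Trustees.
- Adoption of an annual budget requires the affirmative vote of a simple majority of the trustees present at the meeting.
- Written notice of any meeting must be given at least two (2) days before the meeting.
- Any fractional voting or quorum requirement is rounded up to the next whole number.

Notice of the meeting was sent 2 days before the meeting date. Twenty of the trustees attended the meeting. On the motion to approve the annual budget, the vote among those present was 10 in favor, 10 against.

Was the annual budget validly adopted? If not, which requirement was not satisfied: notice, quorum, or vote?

Invalid — vote requirement not satisfied.

Notice: 2 days given; 2 required (2 ≥ 2). Satisfied.
Quorum: 20 present; quorum is 12. Satisfied.
Vote: the annual budget requires a majority of the trustees present (20). A majority of 20 is 11, so 11 affirmative votes are needed; 10 voted in favor. Not satisfied.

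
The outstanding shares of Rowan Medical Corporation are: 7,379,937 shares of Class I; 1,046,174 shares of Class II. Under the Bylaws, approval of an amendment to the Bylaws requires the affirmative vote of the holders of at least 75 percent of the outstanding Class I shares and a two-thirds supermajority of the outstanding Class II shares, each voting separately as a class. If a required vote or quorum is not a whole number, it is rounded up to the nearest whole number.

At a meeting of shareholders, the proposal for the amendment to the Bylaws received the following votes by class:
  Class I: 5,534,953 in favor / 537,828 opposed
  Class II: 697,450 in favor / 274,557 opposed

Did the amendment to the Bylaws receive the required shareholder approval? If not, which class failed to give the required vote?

Class I: 3/4 of 7379937 = 5534952.75, rounded up to 5534953; 5,534,953 required, 5,534,953 in favor — approved.
Class II: 2/3 of 1046174 = 697449.33, rounded up to 697450; 697,450 required, 697,450 in favor — approved.

Approved — every class gave the required vote.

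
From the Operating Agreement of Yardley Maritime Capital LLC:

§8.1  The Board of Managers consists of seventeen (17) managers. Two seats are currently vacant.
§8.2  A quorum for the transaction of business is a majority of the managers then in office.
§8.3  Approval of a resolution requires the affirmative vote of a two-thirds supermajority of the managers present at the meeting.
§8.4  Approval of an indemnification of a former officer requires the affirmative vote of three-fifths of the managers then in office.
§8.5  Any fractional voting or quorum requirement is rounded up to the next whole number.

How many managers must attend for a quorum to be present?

8

A majority of 15 is 8.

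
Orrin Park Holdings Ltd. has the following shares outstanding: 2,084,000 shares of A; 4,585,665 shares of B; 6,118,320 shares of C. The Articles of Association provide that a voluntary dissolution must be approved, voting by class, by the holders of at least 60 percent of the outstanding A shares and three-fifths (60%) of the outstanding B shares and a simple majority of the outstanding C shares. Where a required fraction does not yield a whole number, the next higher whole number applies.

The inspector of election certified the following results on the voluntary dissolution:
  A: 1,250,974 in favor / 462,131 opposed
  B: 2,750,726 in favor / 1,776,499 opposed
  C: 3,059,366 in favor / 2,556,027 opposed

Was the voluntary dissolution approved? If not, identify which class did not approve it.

A: 3/5 of 2084000 = 1250400; 1,250,400 required, 1,250,974 in favor — approved.
B: 3/5 of 4585665 = 2751399; 2,751,399 required, 2,750,726 in favor — not approved.
C: a majority of 6118320 is 3059161; 3,059,161 required, 3,059,366 in favor — approved.

Not approved — the B shares did not give the required vote.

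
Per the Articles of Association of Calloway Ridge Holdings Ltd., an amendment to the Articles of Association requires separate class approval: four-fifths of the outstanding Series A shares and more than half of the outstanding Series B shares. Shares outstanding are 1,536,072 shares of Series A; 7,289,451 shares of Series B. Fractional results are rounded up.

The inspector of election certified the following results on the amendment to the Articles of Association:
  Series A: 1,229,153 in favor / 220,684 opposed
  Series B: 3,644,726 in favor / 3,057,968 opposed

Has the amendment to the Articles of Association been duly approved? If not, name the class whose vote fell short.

Approved — every class gave the required vote.

Series A: 4/5 of 1536072 = 1228857.60, rounded up to 1228858; 1,228,858 required, 1,229,153 in favor — approved.
Series B: a majority of 7289451 is 3644726; 3,644,726 required, 3,644,726 in favor — approved.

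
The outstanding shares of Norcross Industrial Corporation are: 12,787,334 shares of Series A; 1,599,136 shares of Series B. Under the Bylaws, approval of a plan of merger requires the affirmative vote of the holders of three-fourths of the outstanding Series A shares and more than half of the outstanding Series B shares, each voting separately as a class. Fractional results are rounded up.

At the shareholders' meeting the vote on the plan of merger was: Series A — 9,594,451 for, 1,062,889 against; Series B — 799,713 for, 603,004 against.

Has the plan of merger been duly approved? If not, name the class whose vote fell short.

Series A: 3/4 of 12787334 = 9590500.50, rounded up to 9590501; 9,590,501 required, 9,594,451 in favor — approved.
Series B: a majority of 1599136 is 799569; 799,569 required, 799,713 in favor — approved.

Approved — every class gave the required vote.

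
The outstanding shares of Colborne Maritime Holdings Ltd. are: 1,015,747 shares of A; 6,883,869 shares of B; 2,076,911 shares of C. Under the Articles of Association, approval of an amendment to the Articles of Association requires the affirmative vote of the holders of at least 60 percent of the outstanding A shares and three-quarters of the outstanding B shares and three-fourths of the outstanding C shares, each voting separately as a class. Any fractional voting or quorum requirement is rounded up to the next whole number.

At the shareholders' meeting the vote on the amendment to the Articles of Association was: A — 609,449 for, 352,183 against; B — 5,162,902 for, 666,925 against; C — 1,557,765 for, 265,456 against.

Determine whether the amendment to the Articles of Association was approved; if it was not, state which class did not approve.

A: 3/5 of 1015747 = 609448.20, rounded up to 609449; 609,449 required, 609,449 in favor — approved.
B: 3/4 of 6883869 = 5162901.75, rounded up to 5162902; 5,162,902 required, 5,162,902 in favor — approved.
C: 3/4 of 2076911 = 1557683.25, rounded up to 1557684; 1,557,684 required, 1,557,765 in favor — approved.

Approved — every class gave the required vote.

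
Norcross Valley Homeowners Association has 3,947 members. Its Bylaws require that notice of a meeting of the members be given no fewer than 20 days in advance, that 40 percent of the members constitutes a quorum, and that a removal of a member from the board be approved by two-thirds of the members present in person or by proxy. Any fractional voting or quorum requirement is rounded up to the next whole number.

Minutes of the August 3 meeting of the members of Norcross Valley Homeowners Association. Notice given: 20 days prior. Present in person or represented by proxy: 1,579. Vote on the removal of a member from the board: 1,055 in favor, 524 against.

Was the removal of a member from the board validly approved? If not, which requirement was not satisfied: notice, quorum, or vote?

Valid — all requirements satisfied.

Notice: 20 days given; 20 required. Satisfied.
Quorum: 40% of 3,947 = 1,578.80, rounded up to 1,579; 1,579 present. Satisfied.
Vote: requires two-thirds of those present (1,579); 2/3 of 1579 = 1052.67, rounded up to 1053, so 1,053 needed; 1,055 in favor. Satisfied.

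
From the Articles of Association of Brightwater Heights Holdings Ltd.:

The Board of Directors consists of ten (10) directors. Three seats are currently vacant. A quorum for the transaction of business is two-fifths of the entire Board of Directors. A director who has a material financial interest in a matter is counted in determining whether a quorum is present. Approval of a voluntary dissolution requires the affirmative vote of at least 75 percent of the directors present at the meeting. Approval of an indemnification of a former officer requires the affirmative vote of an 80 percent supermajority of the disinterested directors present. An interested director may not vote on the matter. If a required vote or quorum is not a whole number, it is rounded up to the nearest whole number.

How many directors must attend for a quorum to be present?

2/5 of 10 = 4.

4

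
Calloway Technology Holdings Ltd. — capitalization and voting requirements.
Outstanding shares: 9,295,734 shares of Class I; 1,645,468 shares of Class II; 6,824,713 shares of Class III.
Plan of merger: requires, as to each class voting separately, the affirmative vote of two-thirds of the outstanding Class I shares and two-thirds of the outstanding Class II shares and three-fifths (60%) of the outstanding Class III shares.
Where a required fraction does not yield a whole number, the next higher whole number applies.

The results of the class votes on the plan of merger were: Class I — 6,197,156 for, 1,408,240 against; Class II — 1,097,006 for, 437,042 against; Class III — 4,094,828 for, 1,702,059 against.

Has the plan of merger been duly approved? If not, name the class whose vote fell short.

Class I: 2/3 of 9295734 = 6197156; 6,197,156 required, 6,197,156 in favor — approved.
Class II: 2/3 of 1645468 = 1096978.67, rounded up to 1096979; 1,096,979 required, 1,097,006 in favor — approved.
Class III: 3/5 of 6824713 = 4094827.80, rounded up to 4094828; 4,094,828 required, 4,094,828 in favor — approved.

Approved — every class gave the required vote.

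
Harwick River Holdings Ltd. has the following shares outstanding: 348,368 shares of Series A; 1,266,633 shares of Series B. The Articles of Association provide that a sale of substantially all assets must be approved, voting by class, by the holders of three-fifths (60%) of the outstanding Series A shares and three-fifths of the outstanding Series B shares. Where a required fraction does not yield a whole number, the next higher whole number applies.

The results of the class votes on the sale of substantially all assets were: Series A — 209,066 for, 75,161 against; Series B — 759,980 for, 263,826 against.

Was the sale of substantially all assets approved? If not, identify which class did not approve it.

Approved — every class gave the required vote.

Series A: 3/5 of 348368 = 209020.80, rounded up to 209021; 209,021 required, 209,066 in favor — approved.
Series B: 3/5 of 1266633 = 759979.80, rounded up to 759980; 759,980 required, 759,980 in favor — approved.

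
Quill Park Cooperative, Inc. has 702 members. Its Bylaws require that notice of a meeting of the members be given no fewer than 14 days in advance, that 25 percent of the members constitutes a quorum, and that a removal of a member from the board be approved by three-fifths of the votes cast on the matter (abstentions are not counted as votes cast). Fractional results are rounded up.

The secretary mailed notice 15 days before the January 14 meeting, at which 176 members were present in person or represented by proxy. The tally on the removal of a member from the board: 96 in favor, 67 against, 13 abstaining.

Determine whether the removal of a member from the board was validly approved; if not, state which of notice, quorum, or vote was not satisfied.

Notice: 15 days given; 14 required. Satisfied.
Quorum: 25% of 702 = 175.50, rounded up to 176; 176 present. Satisfied.
Vote: requires three-fifths of the votes cast (176 − 13 abstaining = 163); 3/5 of 163 = 97.80, rounded up to 98, so 98 needed; 96 in favor. Not satisfied.

Invalid — vote requirement not satisfied.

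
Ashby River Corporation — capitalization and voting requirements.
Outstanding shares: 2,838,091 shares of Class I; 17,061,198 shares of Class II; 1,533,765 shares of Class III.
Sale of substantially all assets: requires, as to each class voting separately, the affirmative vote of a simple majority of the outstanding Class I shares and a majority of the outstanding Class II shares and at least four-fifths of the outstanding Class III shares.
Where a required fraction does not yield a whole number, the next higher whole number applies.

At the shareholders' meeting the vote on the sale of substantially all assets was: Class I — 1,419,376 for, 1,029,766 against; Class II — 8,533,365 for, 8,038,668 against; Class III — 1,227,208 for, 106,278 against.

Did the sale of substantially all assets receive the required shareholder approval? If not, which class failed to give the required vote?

Class I: a majority of 2838091 is 1419046; 1,419,046 required, 1,419,376 in favor — approved.
Class II: a majority of 17061198 is 8530600; 8,530,600 required, 8,533,365 in favor — approved.
Class III: 4/5 of 1533765 = 1227012; 1,227,012 required, 1,227,208 in favor — approved.

Approved — every class gave the required vote.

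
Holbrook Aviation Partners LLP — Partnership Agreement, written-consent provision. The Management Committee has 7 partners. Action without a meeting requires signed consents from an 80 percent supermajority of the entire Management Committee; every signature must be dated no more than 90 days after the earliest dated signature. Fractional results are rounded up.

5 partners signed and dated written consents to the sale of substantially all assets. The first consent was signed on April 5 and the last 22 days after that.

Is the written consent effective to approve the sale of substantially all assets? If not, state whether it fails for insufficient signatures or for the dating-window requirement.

Signatures required: an 80 percent supermajority of 7 — 4/5 of 7 = 5.60, rounded up to 6, so 6 needed; 5 signed. Insufficient.
Dating window: the latest signature is 22 days after the earliest; the limit is 90 days. Within the window.

Not effective — insufficient signatures.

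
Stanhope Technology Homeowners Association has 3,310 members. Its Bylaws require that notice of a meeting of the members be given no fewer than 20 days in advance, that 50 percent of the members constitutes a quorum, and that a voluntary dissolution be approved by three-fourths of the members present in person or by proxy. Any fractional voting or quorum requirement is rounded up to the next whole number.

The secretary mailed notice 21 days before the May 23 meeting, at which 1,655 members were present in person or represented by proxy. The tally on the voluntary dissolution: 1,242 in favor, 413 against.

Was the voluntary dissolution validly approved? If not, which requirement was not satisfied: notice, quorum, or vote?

Valid — all requirements satisfied.

Notice: 21 days given; 20 required. Satisfied.
Quorum: 50% of 3,310 = 1,655; 1,655 present. Satisfied.
Vote: requires three-fourths of those present (1,655); 3/4 of 1655 = 1241.25, rounded up to 1242, so 1,242 needed; 1,242 in favor. Satisfied.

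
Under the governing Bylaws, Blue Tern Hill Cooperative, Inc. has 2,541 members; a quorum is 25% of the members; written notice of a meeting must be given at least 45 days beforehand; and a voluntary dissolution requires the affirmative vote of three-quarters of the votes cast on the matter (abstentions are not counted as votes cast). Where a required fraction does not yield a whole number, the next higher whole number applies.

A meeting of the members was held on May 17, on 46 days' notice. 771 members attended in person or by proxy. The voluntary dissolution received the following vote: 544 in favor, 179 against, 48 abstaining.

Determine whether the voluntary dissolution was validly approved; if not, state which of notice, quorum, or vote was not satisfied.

Notice: 46 days given; 45 required. Satisfied.
Quorum: 25% of 2,541 = 635.25, rounded up to 636; 771 present. Satisfied.
Vote: requires three-fourths of the votes cast (771 − 48 abstaining = 723); 3/4 of 723 = 542.25, rounded up to 543, so 543 needed; 544 in favor. Satisfied.

Valid — all requirements satisfied.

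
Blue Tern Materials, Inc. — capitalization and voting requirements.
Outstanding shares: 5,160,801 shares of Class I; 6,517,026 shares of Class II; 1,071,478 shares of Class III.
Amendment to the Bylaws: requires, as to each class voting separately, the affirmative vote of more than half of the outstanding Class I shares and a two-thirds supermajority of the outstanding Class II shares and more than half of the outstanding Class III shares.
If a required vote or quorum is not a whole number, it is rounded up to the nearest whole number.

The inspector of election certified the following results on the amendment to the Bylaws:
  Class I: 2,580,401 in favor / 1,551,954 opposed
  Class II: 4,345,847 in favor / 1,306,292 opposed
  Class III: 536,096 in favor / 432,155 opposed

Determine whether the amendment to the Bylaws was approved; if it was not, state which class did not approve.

Class I: a majority of 5160801 is 2580401; 2,580,401 required, 2,580,401 in favor — approved.
Class II: 2/3 of 6517026 = 4344684; 4,344,684 required, 4,345,847 in favor — approved.
Class III: a majority of 1071478 is 535740; 535,740 required, 536,096 in favor — approved.

Approved — every class gave the required vote.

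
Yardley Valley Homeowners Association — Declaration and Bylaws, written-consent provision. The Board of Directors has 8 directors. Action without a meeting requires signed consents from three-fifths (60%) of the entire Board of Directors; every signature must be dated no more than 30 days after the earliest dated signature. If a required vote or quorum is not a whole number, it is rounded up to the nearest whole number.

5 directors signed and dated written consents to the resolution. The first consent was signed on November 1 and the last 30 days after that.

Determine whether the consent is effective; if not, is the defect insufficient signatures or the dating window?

Effective — both the signature and dating-window requirements are satisfied.

Signatures required: three-fifths (60%) of 8 — 3/5 of 8 = 4.80, rounded up to 5, so 5 needed; 5 signed. Sufficient.
Dating window: the latest signature is 30 days after the earliest; the limit is 30 days. Within the window.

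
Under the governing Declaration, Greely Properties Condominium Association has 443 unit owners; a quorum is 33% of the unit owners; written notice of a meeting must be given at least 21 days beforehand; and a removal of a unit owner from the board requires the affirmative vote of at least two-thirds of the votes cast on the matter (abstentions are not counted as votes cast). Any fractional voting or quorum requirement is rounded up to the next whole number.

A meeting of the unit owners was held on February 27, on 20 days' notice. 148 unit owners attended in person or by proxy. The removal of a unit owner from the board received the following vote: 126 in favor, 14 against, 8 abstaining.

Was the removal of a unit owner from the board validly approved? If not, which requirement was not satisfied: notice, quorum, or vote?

Invalid — notice requirement not satisfied.

Notice: 20 days given; 21 required. Not satisfied.
Quorum: 33% of 443 = 146.19, rounded up to 147; 148 present. Satisfied.
Vote: requires two-thirds of the votes cast (148 − 8 abstaining = 140); 2/3 of 140 = 93.33, rounded up to 94, so 94 needed; 126 in favor. Satisfied.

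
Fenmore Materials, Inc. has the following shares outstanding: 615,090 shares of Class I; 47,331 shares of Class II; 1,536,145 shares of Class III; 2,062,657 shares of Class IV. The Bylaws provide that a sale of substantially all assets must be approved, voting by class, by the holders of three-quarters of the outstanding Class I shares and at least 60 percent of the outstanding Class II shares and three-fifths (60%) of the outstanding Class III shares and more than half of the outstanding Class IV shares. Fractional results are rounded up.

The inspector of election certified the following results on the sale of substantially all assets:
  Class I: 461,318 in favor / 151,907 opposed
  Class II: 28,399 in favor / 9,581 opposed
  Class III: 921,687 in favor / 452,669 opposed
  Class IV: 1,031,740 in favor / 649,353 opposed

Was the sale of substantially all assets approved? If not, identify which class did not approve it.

Class I: 3/4 of 615090 = 461317.50, rounded up to 461318; 461,318 required, 461,318 in favor — approved.
Class II: 3/5 of 47331 = 28398.60, rounded up to 28399; 28,399 required, 28,399 in favor — approved.
Class III: 3/5 of 1536145 = 921687; 921,687 required, 921,687 in favor — approved.
Class IV: a majority of 2062657 is 1031329; 1,031,329 required, 1,031,740 in favor — approved.

Approved — every class gave the required vote.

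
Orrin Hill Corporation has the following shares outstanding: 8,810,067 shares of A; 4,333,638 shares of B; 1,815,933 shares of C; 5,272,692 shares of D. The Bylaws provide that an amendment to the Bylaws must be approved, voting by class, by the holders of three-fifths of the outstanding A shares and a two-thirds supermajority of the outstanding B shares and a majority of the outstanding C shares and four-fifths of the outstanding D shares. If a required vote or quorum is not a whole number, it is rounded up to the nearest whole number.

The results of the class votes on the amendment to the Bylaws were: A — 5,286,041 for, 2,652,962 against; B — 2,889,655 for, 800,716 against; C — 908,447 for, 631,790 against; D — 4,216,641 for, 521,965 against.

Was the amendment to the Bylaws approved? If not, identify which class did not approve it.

A: 3/5 of 8810067 = 5286040.20, rounded up to 5286041; 5,286,041 required, 5,286,041 in favor — approved.
B: 2/3 of 4333638 = 2889092; 2,889,092 required, 2,889,655 in favor — approved.
C: a majority of 1815933 is 907967; 907,967 required, 908,447 in favor — approved.
D: 4/5 of 5272692 = 4218153.60, rounded up to 4218154; 4,218,154 required, 4,216,641 in favor — not approved.

Not approved — the D shares did not give the required vote.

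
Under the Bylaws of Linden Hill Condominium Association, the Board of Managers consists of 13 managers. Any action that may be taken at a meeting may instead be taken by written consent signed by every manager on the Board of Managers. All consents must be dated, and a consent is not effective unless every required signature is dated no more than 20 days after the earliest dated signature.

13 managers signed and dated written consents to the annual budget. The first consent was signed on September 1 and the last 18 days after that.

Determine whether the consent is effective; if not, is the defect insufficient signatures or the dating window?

Signatures required: all of 13 — unanimous means all 13, so 13 needed; 13 signed. Sufficient.
Dating window: the latest signature is 18 days after the earliest; the limit is 20 days. Within the window.

Effective — both the signature and dating-window requirements are satisfied.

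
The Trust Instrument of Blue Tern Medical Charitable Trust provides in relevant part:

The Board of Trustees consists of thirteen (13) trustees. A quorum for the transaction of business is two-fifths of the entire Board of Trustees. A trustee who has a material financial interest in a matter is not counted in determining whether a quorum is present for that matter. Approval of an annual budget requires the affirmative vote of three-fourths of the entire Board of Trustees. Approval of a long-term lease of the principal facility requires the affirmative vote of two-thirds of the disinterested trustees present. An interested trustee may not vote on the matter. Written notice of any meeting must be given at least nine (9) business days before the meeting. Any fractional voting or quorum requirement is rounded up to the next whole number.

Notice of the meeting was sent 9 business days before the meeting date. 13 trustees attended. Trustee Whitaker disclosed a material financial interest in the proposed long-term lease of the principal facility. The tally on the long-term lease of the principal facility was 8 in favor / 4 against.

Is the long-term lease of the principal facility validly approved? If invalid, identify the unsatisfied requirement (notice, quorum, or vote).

Valid — all requirements satisfied.

Notice: 9 business days given; 9 required (9 ≥ 9). Satisfied.
Quorum: 13 present, but the 1 interested trustee does not count, leaving 12. Quorum is 6. Satisfied.
Vote: the long-term lease of the principal facility requires two-thirds of the disinterested trustees present (13 − 1 = 12). 2/3 of 12 = 8, so 8 affirmative votes are needed; 8 voted in favor. Satisfied.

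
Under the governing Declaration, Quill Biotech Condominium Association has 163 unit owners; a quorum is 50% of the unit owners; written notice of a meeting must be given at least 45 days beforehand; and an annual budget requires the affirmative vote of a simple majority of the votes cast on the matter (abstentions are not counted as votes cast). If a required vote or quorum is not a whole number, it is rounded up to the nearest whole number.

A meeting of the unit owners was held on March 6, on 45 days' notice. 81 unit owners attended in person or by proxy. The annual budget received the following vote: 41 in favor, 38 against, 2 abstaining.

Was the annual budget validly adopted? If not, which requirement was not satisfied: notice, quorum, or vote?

Invalid — quorum requirement not satisfied.

Notice: 45 days given; 45 required. Satisfied.
Quorum: 50% of 163 = 81.50, rounded up to 82; 81 present. Not satisfied.
Vote: requires a majority of the votes cast (81 − 2 abstaining = 79); a majority of 79 is 40, so 40 needed; 41 in favor. Satisfied.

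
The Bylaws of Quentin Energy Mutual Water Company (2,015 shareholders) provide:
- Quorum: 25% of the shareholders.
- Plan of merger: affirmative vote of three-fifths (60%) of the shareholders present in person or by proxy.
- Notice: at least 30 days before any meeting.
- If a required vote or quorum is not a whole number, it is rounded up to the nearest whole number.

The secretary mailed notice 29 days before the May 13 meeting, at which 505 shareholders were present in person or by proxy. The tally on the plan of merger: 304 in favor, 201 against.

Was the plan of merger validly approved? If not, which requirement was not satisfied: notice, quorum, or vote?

Invalid — notice requirement not satisfied.

Notice: 29 days given; 30 required. Not satisfied.
Quorum: 25% of 2,015 = 503.75, rounded up to 504; 505 present. Satisfied.
Vote: requires three-fifths of those present (505); 3/5 of 505 = 303, so 303 needed; 304 in favor. Satisfied.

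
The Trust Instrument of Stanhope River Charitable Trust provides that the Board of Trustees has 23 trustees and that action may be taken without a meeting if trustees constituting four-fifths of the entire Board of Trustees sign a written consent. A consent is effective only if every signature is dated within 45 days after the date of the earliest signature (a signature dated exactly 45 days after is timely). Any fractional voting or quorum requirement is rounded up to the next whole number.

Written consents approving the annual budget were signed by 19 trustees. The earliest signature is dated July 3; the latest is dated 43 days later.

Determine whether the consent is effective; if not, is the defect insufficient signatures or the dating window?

Effective — both the signature and dating-window requirements are satisfied.

Signatures required: four-fifths of 23 — 4/5 of 23 = 18.40, rounded up to 19, so 19 needed; 19 signed. Sufficient.
Dating window: the latest signature is 43 days after the earliest; the limit is 45 days. Within the window.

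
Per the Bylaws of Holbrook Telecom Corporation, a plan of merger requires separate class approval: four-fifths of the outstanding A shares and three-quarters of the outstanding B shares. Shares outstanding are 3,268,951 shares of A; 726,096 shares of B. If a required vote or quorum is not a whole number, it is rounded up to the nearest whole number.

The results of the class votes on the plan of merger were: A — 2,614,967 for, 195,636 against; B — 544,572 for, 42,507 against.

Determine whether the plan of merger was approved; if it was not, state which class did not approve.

Not approved — the A shares did not give the required vote.

A: 4/5 of 3268951 = 2615160.80, rounded up to 2615161; 2,615,161 required, 2,614,967 in favor — not approved.
B: 3/4 of 726096 = 544572; 544,572 required, 544,572 in favor — approved.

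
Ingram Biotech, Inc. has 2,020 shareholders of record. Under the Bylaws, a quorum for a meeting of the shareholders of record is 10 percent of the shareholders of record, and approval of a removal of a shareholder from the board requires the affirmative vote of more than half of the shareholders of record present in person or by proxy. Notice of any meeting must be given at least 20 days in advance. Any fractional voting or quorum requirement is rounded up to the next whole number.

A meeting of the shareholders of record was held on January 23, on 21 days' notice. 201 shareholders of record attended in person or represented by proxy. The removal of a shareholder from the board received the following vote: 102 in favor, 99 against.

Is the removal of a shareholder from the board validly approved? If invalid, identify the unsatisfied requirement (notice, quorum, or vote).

Invalid — quorum requirement not satisfied.

Notice: 21 days given; 20 required. Satisfied.
Quorum: 10% of 2,020 = 202; 201 present. Not satisfied.
Vote: requires a majority of those present (201); a majority of 201 is 101, so 101 needed; 102 in favor. Satisfied.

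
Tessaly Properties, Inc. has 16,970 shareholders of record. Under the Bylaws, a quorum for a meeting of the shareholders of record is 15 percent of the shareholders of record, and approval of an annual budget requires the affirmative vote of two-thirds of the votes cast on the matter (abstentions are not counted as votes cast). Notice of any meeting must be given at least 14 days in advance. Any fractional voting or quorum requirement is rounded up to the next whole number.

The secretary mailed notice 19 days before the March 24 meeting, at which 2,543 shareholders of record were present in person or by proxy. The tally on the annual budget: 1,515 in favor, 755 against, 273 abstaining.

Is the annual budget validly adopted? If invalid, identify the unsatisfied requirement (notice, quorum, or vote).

Invalid — quorum requirement not satisfied.

Notice: 19 days given; 14 required. Satisfied.
Quorum: 15% of 16,970 = 2,545.50, rounded up to 2,546; 2,543 present. Not satisfied.
Vote: requires two-thirds of the votes cast (2,543 − 273 abstaining = 2,270); 2/3 of 2270 = 1513.33, rounded up to 1514, so 1,514 needed; 1,515 in favor. Satisfied.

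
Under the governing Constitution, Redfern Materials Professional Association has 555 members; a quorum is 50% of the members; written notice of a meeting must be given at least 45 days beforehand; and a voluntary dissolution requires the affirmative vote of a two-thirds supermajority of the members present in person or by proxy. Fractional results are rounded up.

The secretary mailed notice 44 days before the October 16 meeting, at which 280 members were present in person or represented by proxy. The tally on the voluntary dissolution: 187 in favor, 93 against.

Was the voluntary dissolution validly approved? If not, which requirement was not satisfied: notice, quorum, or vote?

Notice: 44 days given; 45 required. Not satisfied.
Quorum: 50% of 555 = 277.50, rounded up to 278; 280 present. Satisfied.
Vote: requires two-thirds of those present (280); 2/3 of 280 = 186.67, rounded up to 187, so 187 needed; 187 in favor. Satisfied.

Invalid — notice requirement not satisfied.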